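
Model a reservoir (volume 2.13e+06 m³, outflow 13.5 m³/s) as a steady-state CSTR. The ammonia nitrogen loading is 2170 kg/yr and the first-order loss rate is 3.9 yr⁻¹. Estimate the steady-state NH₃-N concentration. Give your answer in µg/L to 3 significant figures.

5.00 µg/L

Outflow Q = 13.5 m³/s × 3.156e+07 s/yr = 4.26e+08 m³/yr.
Steady-state CSTR mass balance: W = Q·C + k·V·C, so C = W/(Q + kV).
Q + kV = 4.26e+08 + 3.9·2.13e+06 = 4.343e+08 m³/yr.
C = 2170/4.343e+08 = 4.996e-06 kg/m³ = 0.004996 mg/L = 4.996 µg/L.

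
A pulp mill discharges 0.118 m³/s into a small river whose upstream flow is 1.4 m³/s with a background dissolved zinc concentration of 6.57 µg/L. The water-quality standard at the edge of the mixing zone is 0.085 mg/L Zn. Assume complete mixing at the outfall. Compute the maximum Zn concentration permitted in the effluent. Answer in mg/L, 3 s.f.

1.02 mg/L

6.57 µg/L = 0.00657 mg/L.
Mass balance: 0.085·1.518 = 0.118·Cₑ + 1.4·0.00657.
Cₑ = (0.129 − 0.009198) / 0.118 = 1.016 mg/L.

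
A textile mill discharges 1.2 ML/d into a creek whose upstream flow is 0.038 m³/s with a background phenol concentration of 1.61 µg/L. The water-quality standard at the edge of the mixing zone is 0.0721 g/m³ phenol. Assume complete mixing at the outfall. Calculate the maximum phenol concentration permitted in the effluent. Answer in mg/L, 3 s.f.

0.265 mg/L

1.2 ML/d = 0.01389 m³/s.
1.61 µg/L = 0.00161 mg/L.
Mass balance: 0.0721·0.05189 = 0.01389·Cₑ + 0.038·0.00161.
Cₑ = (0.003741 − 6.118e-05) / 0.01389 = 0.265 mg/L.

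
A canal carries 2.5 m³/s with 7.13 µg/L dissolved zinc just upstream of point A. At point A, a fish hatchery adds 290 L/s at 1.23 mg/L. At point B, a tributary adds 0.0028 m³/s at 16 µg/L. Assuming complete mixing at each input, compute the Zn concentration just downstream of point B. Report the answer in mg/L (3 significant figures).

7.13 µg/L = 0.00713 mg/L.
290 L/s = 0.29 m³/s.
After input A: C = (2.5·0.00713 + 0.29·1.23) / 2.79 = 0.1342 mg/L.
16 µg/L = 0.016 mg/L.
After input B: C = (2.79·0.1342 + 0.0028·0.016) / 2.793 = 0.1341 mg/L.

0.134 mg/L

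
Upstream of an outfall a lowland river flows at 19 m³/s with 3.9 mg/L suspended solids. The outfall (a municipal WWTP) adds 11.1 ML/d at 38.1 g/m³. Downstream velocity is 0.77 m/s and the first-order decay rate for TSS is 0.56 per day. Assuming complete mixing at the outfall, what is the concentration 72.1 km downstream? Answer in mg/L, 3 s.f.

2.25 mg/L

11.1 ML/d = 0.1285 m³/s.
After complete mixing, C₀ = (0.1285·38.1 + 19·3.9) / 19.13 = 4.13 mg/L.
Travel time t = 7.21e+04 m / 0.77 m/s = 9.364e+04 s = 1.084 d.
C = 4.13·exp(−0.56·1.084) = 4.13·0.545 = 2.251 mg/L.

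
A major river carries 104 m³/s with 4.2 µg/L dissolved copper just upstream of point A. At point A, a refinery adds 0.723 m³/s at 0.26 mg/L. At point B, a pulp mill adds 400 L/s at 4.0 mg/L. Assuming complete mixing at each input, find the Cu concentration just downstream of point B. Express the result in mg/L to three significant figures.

4.2 µg/L = 0.0042 mg/L.
After input A: C = (104·0.0042 + 0.723·0.26) / 104.7 = 0.005966 mg/L.
400 L/s = 0.4 m³/s.
After input B: C = (104.7·0.005966 + 0.4·4) / 105.1 = 0.02116 mg/L.

0.0212 mg/L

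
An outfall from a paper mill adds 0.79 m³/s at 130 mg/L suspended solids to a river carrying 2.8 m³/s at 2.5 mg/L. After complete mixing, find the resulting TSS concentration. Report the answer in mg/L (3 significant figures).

30.6 mg/L

Flow-weighted mixing gives C = (0.79·130 + 2.8·2.5) / (0.79 + 2.8) = 109.7/3.59 = 30.56 mg/L.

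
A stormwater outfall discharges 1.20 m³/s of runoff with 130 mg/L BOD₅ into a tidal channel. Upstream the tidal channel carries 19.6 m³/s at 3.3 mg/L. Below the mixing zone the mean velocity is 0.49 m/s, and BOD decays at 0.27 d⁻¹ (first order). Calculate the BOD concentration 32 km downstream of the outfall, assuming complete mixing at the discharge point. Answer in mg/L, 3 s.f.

8.65 mg/L

After complete mixing, C₀ = (1.2·130 + 19.6·3.3) / 20.8 = 10.61 mg/L.
Travel time t = 3.2e+04 m / 0.49 m/s = 6.531e+04 s = 0.7559 d.
C = 10.61·exp(−0.27·0.7559) = 10.61·0.8154 = 8.651 mg/L.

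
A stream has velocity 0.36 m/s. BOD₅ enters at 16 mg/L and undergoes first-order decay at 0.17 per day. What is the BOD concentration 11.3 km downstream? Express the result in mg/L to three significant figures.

Travel time t = 11.3 km / 0.36 m/s = 1.13e+04/0.36 = 3.139e+04 s = 0.3633 d.
First-order decay: C = 16·exp(−0.17·0.3633) = 16·0.9401 = 15.04 mg/L.

15.0 mg/L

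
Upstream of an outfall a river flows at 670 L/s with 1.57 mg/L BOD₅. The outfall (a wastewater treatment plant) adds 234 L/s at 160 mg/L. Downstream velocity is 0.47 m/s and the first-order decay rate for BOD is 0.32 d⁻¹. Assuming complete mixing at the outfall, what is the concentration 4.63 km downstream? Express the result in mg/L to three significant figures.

41.1 mg/L

234 L/s = 0.234 m³/s.
670 L/s = 0.67 m³/s.
After complete mixing, C₀ = (0.234·160 + 0.67·1.57) / 0.904 = 42.58 mg/L.
Travel time t = 4630 m / 0.47 m/s = 9851 s = 0.114 d.
C = 42.58·exp(−0.32·0.114) = 42.58·0.9642 = 41.05 mg/L.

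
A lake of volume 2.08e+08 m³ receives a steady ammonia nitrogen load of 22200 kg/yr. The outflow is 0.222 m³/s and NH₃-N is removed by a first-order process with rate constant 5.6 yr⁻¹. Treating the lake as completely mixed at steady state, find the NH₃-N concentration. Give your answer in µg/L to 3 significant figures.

Outflow Q = 0.222 m³/s × 3.156e+07 s/yr = 7.006e+06 m³/yr.
Steady-state CSTR mass balance: W = Q·C + k·V·C, so C = W/(Q + kV).
Q + kV = 7.006e+06 + 5.6·2.08e+08 = 1.172e+09 m³/yr.
C = 22200/1.172e+09 = 1.895e-05 kg/m³ = 0.01895 mg/L = 18.95 µg/L.

18.9 µg/L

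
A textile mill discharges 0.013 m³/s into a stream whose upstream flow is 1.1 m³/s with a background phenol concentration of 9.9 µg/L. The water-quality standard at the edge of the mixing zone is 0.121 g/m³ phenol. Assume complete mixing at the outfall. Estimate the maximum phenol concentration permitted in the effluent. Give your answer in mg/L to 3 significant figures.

9.52 mg/L

9.9 µg/L = 0.0099 mg/L.
Mass balance: 0.121·1.113 = 0.013·Cₑ + 1.1·0.0099.
Cₑ = (0.1347 − 0.01089) / 0.013 = 9.522 mg/L.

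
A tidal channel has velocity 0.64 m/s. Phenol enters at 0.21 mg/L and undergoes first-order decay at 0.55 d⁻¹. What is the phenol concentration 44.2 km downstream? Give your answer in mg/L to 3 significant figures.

0.135 mg/L

Travel time t = 44.2 km / 0.64 m/s = 4.42e+04/0.64 = 6.906e+04 s = 0.7993 d.
First-order decay: C = 0.21·exp(−0.55·0.7993) = 0.21·0.6443 = 0.1353 mg/L.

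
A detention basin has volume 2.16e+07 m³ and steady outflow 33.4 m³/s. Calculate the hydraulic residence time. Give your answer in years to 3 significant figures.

0.0205 yr

Q = 33.4 m³/s × 3.156e+07 s/yr = 1.054e+09 m³/yr.
Hydraulic residence time τ = V/Q = 2.16e+07/1.054e+09 = 0.02049 yr.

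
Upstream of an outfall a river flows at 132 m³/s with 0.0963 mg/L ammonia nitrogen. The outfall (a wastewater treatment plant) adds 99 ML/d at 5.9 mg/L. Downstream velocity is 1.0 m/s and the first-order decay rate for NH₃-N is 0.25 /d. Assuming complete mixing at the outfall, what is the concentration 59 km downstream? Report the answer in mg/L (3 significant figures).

0.123 mg/L

99 ML/d = 1.146 m³/s.
After complete mixing, C₀ = (1.146·5.9 + 132·0.0963) / 133.1 = 0.1462 mg/L.
Travel time t = 5.9e+04 m / 1.0 m/s = 5.9e+04 s = 0.6829 d.
C = 0.1462·exp(−0.25·0.6829) = 0.1462·0.8431 = 0.1233 mg/L.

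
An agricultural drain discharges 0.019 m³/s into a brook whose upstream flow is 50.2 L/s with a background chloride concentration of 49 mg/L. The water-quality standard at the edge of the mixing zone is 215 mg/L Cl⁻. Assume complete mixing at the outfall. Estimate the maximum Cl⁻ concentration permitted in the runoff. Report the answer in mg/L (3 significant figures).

50.2 L/s = 0.0502 m³/s.
Mass balance: 215·0.0692 = 0.019·Cₑ + 0.0502·49.
Cₑ = (14.88 − 2.46) / 0.019 = 653.6 mg/L.

654 mg/L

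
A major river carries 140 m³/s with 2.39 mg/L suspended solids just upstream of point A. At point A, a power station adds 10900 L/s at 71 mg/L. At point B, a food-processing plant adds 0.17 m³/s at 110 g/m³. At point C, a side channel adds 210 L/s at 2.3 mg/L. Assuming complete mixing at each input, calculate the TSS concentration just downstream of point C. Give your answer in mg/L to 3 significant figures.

10900 L/s = 10.9 m³/s.
After input A: C = (140·2.39 + 10.9·71) / 150.9 = 7.346 mg/L.
After input B: C = (150.9·7.346 + 0.17·110) / 151.1 = 7.461 mg/L.
210 L/s = 0.21 m³/s.
After input C: C = (151.1·7.461 + 0.21·2.3) / 151.3 = 7.454 mg/L.

7.45 mg/L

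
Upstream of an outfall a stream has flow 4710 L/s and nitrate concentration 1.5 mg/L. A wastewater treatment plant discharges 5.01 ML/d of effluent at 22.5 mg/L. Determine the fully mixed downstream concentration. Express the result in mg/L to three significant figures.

5.01 ML/d = 0.05799 m³/s.
4710 L/s = 4.71 m³/s.
Conservation of mass across the mixing zone: C = (0.05799·22.5 + 4.71·1.5) / (0.05799 + 4.71) = 8.37/4.768 = 1.755 mg/L.

1.76 mg/L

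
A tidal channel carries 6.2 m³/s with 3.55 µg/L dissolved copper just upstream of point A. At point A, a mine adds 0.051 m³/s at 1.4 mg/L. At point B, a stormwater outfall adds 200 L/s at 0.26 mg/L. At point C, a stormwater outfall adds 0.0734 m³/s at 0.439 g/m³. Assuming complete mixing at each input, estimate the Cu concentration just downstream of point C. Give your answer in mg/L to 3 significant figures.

3.55 µg/L = 0.00355 mg/L.
After input A: C = (6.2·0.00355 + 0.051·1.4) / 6.251 = 0.01494 mg/L.
200 L/s = 0.2 m³/s.
After input B: C = (6.251·0.01494 + 0.2·0.26) / 6.451 = 0.02254 mg/L.
After input C: C = (6.451·0.02254 + 0.0734·0.439) / 6.524 = 0.02723 mg/L.

0.0272 mg/L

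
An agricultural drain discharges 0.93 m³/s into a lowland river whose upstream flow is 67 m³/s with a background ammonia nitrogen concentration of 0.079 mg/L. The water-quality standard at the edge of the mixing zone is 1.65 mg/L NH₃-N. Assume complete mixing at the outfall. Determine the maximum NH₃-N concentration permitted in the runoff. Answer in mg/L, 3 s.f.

115 mg/L

Mass balance: 1.65·67.93 = 0.93·Cₑ + 67·0.079.
Cₑ = (112.1 − 5.293) / 0.93 = 114.8 mg/L.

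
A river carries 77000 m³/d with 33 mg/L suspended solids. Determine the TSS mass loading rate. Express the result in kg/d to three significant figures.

77000 m³/d = 0.8912 m³/s.
Mass flux = Q·C = 0.8912 m³/s × 33 g/m³ = 29.41 g/s.
= 29.41 g/s × 86.4 = 2541 kg/d.

2540 kg/d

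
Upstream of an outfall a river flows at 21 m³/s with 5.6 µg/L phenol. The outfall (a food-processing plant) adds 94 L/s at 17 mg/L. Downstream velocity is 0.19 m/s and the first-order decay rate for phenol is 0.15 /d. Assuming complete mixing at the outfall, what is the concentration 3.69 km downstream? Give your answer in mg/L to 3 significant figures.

94 L/s = 0.094 m³/s.
5.6 µg/L = 0.0056 mg/L.
After complete mixing, C₀ = (0.094·17 + 21·0.0056) / 21.09 = 0.08133 mg/L.
Travel time t = 3690 m / 0.19 m/s = 1.942e+04 s = 0.2248 d.
C = 0.08133·exp(−0.15·0.2248) = 0.08133·0.9668 = 0.07863 mg/L.

0.0786 mg/L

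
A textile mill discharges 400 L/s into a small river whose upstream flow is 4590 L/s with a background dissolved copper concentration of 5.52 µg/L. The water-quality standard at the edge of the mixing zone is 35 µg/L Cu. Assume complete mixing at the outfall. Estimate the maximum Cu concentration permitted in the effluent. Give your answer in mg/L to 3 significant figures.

400 L/s = 0.4 m³/s.
4590 L/s = 4.59 m³/s.
5.52 µg/L = 0.00552 mg/L.
35 µg/L = 0.035 mg/L.
Mass balance: 0.035·4.99 = 0.4·Cₑ + 4.59·0.00552.
Cₑ = (0.1747 − 0.02534) / 0.4 = 0.3733 mg/L.

0.373 mg/L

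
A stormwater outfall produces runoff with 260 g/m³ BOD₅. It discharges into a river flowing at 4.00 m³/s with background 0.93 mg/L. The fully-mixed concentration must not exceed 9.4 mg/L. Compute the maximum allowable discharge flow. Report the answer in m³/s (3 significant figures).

Mass balance at complete mixing: C_std·(Q_w + Q_r) = Q_w·C_e + Q_r·C_b.
Rearranging, Q_w = Q_r·(C_std − C_b)/(C_e − C_std) = 4.00·(9.4 − 0.93) / (260 − 9.4) = 0.1352 m³/s.

0.135 m³/s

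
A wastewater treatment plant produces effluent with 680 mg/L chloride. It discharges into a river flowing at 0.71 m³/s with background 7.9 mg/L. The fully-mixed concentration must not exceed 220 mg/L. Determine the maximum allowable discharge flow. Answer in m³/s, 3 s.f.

Mass balance at complete mixing: C_std·(Q_w + Q_r) = Q_w·C_e + Q_r·C_b.
Rearranging, Q_w = Q_r·(C_std − C_b)/(C_e − C_std) = 0.71·(220 − 7.9) / (680 − 220) = 0.3274 m³/s.

0.327 m³/s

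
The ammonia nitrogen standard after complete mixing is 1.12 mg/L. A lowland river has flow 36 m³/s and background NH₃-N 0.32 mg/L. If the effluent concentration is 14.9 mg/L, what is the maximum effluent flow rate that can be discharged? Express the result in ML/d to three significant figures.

181 ML/d

Mass balance at complete mixing: C_std·(Q_w + Q_r) = Q_w·C_e + Q_r·C_b.
Rearranging, Q_w = Q_r·(C_std − C_b)/(C_e − C_std) = 36·(1.12 − 0.32) / (14.9 − 1.12) = 2.09 m³/s.
= 180.6 ML/d.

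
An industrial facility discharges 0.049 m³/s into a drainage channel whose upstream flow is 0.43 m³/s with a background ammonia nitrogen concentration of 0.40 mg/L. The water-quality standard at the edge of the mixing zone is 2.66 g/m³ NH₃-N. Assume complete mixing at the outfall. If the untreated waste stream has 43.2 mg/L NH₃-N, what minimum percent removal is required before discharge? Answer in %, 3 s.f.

47.9 %

Mass balance: 2.66·0.479 = 0.049·Cₑ + 0.43·0.4.
Cₑ = (1.274 − 0.172) / 0.049 = 22.49 mg/L.
Required removal = 1 − 22.49/43.2 = 47.93 %.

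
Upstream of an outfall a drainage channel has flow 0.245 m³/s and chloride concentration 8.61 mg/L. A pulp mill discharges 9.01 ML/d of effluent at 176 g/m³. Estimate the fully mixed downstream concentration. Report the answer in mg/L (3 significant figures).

9.01 ML/d = 0.1043 m³/s.
Conservation of mass across the mixing zone: C = (0.1043·176 + 0.245·8.61) / (0.1043 + 0.245) = 20.46/0.3493 = 58.59 mg/L.

58.6 mg/L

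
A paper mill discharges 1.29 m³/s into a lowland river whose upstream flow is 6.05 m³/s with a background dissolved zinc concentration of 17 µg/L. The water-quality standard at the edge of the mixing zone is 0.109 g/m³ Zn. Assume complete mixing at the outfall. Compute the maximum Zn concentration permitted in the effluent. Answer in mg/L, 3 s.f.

0.540 mg/L

17 µg/L = 0.017 mg/L.
Mass balance: 0.109·7.34 = 1.29·Cₑ + 6.05·0.017.
Cₑ = (0.8001 − 0.1029) / 1.29 = 0.5405 mg/L.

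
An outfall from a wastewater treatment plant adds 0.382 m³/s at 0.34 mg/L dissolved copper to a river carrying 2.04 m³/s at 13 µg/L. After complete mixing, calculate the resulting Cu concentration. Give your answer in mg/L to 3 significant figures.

13 µg/L = 0.013 mg/L.
By mass balance at complete mixing, C = (0.382·0.34 + 2.04·0.013) / (0.382 + 2.04) = 0.1564/2.422 = 0.06457 mg/L.

0.0646 mg/L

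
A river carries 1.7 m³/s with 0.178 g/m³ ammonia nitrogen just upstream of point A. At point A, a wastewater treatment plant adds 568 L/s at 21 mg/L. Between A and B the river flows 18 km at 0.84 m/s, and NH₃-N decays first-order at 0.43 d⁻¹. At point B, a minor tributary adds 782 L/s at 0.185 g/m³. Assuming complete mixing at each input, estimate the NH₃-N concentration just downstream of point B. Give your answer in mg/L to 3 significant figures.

3.65 mg/L

568 L/s = 0.568 m³/s.
After input A: C = (1.7·0.178 + 0.568·21) / 2.268 = 5.393 mg/L.
Over the 18 km reach to input B (t = 2.143e+04 s = 0.248 d), decay gives C = 5.393·exp(−0.43·0.248) = 4.847 mg/L.
782 L/s = 0.782 m³/s.
After input B: C = (2.268·4.847 + 0.782·0.185) / 3.05 = 3.652 mg/L.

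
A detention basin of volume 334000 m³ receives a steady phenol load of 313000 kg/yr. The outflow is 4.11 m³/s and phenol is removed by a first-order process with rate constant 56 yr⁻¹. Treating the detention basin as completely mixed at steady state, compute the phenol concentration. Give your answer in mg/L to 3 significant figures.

Outflow Q = 4.11 m³/s × 3.156e+07 s/yr = 1.297e+08 m³/yr.
Steady-state CSTR mass balance: W = Q·C + k·V·C, so C = W/(Q + kV).
Q + kV = 1.297e+08 + 56·334000 = 1.484e+08 m³/yr.
C = 313000/1.484e+08 = 0.002109 kg/m³ = 2.109 mg/L.

2.11 mg/L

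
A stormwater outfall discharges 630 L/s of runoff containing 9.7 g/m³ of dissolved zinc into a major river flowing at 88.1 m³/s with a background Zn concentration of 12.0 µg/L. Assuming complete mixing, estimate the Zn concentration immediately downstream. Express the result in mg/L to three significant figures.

630 L/s = 0.63 m³/s.
12.0 µg/L = 0.012 mg/L.
Flow-weighted mixing gives C = (0.63·9.7 + 88.1·0.012) / (0.63 + 88.1) = 7.168/88.73 = 0.08079 mg/L.

0.0808 mg/L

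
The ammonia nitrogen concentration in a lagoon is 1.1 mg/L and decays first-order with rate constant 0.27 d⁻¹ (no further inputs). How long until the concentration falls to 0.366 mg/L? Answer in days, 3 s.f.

t = ln(C₀/C)/k = ln(1.1/0.366)/0.27 = 1.1/0.27 = 4.076 d.

4.08 d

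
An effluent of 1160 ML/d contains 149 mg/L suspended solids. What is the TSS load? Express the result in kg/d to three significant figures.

173000 kg/d

1160 ML/d = 13.43 m³/s.
Mass flux = Q·C = 13.43 m³/s × 149 g/m³ = 2000 g/s.
= 2000 g/s × 86.4 = 1.728e+05 kg/d.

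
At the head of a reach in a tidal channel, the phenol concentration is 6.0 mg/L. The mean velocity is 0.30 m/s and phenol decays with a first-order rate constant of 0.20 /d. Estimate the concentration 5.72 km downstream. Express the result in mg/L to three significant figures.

5.74 mg/L

Travel time t = 5.72 km / 0.30 m/s = 5720/0.30 = 1.907e+04 s = 0.2207 d.
First-order decay: C = 6.0·exp(−0.20·0.2207) = 6.0·0.9568 = 5.741 mg/L.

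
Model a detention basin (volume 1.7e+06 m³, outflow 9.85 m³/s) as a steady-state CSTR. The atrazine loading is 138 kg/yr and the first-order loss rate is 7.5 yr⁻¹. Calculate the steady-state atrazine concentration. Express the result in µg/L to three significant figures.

Outflow Q = 9.85 m³/s × 3.156e+07 s/yr = 3.108e+08 m³/yr.
Steady-state CSTR mass balance: W = Q·C + k·V·C, so C = W/(Q + kV).
Q + kV = 3.108e+08 + 7.5·1.7e+06 = 3.236e+08 m³/yr.
C = 138/3.236e+08 = 4.265e-07 kg/m³ = 0.0004265 mg/L = 0.4265 µg/L.

0.426 µg/L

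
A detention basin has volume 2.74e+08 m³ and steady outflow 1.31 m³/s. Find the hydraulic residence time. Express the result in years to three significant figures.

Q = 1.31 m³/s × 3.156e+07 s/yr = 4.134e+07 m³/yr.
Hydraulic residence time τ = V/Q = 2.74e+08/4.134e+07 = 6.628 yr.

6.63 yr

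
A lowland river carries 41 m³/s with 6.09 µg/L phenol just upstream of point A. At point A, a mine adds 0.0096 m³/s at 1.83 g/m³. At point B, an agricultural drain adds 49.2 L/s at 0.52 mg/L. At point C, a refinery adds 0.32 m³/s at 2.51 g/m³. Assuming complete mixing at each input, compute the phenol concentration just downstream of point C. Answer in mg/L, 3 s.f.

6.09 µg/L = 0.00609 mg/L.
After input A: C = (41·0.00609 + 0.0096·1.83) / 41.01 = 0.006517 mg/L.
49.2 L/s = 0.0492 m³/s.
After input B: C = (41.01·0.006517 + 0.0492·0.52) / 41.06 = 0.007132 mg/L.
After input C: C = (41.06·0.007132 + 0.32·2.51) / 41.38 = 0.02649 mg/L.

0.0265 mg/L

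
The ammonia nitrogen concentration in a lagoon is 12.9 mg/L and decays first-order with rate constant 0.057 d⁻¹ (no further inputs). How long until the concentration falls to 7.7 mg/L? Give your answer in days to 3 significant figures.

9.05 d

t = ln(C₀/C)/k = ln(12.9/7.7)/0.057 = 0.516/0.057 = 9.053 d.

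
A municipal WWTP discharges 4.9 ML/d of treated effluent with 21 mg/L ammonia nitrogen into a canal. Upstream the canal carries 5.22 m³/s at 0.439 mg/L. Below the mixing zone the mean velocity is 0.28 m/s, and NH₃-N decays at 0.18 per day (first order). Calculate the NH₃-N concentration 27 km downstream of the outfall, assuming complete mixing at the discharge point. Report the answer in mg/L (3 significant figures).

0.540 mg/L

4.9 ML/d = 0.05671 m³/s.
After complete mixing, C₀ = (0.05671·21 + 5.22·0.439) / 5.277 = 0.66 mg/L.
Travel time t = 2.7e+04 m / 0.28 m/s = 9.643e+04 s = 1.116 d.
C = 0.66·exp(−0.18·1.116) = 0.66·0.818 = 0.5399 mg/L.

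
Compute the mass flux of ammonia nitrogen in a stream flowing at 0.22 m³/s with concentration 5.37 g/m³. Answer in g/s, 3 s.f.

Mass flux = Q·C = 0.22 m³/s × 5.37 g/m³ = 1.181 g/s.

1.18 g/s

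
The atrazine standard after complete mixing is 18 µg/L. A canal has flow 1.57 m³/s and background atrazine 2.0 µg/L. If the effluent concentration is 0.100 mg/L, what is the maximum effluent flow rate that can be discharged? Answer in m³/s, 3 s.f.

2.0 µg/L = 0.002 mg/L.
18 µg/L = 0.018 mg/L.
Mass balance at complete mixing: C_std·(Q_w + Q_r) = Q_w·C_e + Q_r·C_b.
Rearranging, Q_w = Q_r·(C_std − C_b)/(C_e − C_std) = 1.57·(0.018 − 0.002) / (0.1 − 0.018) = 0.3063 m³/s.

0.306 m³/s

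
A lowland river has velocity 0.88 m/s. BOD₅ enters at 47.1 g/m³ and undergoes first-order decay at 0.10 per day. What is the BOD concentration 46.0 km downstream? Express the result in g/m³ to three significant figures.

Travel time t = 46.0 km / 0.88 m/s = 4.6e+04/0.88 = 5.227e+04 s = 0.605 d.
First-order decay: C = 47.1·exp(−0.10·0.605) = 47.1·0.9413 = 44.33 g/m³.

44.3 g/m³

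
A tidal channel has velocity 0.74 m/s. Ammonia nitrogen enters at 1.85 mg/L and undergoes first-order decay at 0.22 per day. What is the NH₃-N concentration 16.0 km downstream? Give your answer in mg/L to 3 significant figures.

1.75 mg/L

Travel time t = 16.0 km / 0.74 m/s = 1.6e+04/0.74 = 2.162e+04 s = 0.2503 d.
First-order decay: C = 1.85·exp(−0.22·0.2503) = 1.85·0.9464 = 1.751 mg/L.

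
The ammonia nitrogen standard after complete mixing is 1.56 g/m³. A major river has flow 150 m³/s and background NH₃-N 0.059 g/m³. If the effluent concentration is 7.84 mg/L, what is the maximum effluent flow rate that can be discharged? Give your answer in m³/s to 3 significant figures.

Mass balance at complete mixing: C_std·(Q_w + Q_r) = Q_w·C_e + Q_r·C_b.
Rearranging, Q_w = Q_r·(C_std − C_b)/(C_e − C_std) = 150·(1.56 − 0.059) / (7.84 − 1.56) = 35.85 m³/s.

35.9 m³/s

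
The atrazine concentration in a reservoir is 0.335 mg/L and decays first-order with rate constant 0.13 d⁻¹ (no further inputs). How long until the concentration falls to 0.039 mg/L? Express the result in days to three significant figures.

16.5 d

t = ln(C₀/C)/k = ln(0.335/0.039)/0.13 = 2.151/0.13 = 16.54 d.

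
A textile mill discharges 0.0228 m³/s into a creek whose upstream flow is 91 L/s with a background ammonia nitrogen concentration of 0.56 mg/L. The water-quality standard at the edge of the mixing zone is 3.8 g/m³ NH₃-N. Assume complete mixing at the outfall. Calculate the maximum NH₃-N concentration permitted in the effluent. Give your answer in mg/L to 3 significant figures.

16.7 mg/L

91 L/s = 0.091 m³/s.
Mass balance: 3.8·0.1138 = 0.0228·Cₑ + 0.091·0.56.
Cₑ = (0.4324 − 0.05096) / 0.0228 = 16.73 mg/L.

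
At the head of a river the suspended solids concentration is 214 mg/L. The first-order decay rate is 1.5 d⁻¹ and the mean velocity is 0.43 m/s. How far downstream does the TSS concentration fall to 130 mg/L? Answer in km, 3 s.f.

From C = C₀·e^(−kt), t = ln(C₀/C)/k = ln(214/130)/1.5 = 0.4984/1.5 = 0.3323 d.
Distance = v·t = 0.43 m/s × 2.871e+04 s = 1.235e+04 m = 12.35 km.

12.3 km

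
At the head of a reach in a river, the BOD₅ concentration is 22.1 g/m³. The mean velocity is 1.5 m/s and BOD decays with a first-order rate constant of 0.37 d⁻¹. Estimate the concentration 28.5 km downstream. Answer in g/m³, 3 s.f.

20.4 g/m³

Travel time t = 28.5 km / 1.5 m/s = 2.85e+04/1.5 = 1.9e+04 s = 0.2199 d.
First-order decay: C = 22.1·exp(−0.37·0.2199) = 22.1·0.9219 = 20.37 g/m³.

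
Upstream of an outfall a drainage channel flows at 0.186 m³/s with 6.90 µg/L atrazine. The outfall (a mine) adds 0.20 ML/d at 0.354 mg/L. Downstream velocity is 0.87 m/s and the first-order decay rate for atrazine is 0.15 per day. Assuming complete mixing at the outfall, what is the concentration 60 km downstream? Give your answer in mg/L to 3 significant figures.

0.20 ML/d = 0.002315 m³/s.
6.90 µg/L = 0.0069 mg/L.
After complete mixing, C₀ = (0.002315·0.354 + 0.186·0.0069) / 0.1883 = 0.01117 mg/L.
Travel time t = 6e+04 m / 0.87 m/s = 6.897e+04 s = 0.7982 d.
C = 0.01117·exp(−0.15·0.7982) = 0.01117·0.8872 = 0.009907 mg/L.

0.00991 mg/L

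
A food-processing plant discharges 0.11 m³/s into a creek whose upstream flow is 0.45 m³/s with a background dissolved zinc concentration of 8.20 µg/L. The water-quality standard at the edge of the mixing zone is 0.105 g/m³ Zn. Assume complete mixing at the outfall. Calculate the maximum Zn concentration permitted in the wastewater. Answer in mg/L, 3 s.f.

8.20 µg/L = 0.0082 mg/L.
Mass balance: 0.105·0.56 = 0.11·Cₑ + 0.45·0.0082.
Cₑ = (0.0588 − 0.00369) / 0.11 = 0.501 mg/L.

0.501 mg/L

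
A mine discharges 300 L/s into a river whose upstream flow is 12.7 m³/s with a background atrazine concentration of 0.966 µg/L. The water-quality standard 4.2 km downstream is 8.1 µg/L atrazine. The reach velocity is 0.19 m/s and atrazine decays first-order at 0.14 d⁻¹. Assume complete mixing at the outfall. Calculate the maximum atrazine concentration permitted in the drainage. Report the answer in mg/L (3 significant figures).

0.323 mg/L

300 L/s = 0.3 m³/s.
0.966 µg/L = 0.000966 mg/L.
8.1 µg/L = 0.0081 mg/L.
Travel time to the compliance point: t = 4200/0.19 = 2.211e+04 s = 0.2558 d; decay factor exp(−0.14·0.2558) = 0.9648.
So the concentration just after mixing may be at most 0.0081/0.9648 = 0.008395 mg/L.
Mass balance: 0.008395·13 = 0.3·Cₑ + 12.7·0.000966.
Cₑ = (0.1091 − 0.01227) / 0.3 = 0.3229 mg/L.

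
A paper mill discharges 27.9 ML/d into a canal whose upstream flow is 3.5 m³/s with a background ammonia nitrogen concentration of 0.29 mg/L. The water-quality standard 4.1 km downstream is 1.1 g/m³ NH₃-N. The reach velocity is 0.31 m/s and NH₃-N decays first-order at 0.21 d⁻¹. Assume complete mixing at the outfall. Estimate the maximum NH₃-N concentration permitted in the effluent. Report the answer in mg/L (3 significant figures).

10.3 mg/L

27.9 ML/d = 0.3229 m³/s.
Travel time to the compliance point: t = 4100/0.31 = 1.323e+04 s = 0.1531 d; decay factor exp(−0.21·0.1531) = 0.9684.
So the concentration just after mixing may be at most 1.1/0.9684 = 1.136 mg/L.
Mass balance: 1.136·3.823 = 0.3229·Cₑ + 3.5·0.29.
Cₑ = (4.343 − 1.015) / 0.3229 = 10.3 mg/L.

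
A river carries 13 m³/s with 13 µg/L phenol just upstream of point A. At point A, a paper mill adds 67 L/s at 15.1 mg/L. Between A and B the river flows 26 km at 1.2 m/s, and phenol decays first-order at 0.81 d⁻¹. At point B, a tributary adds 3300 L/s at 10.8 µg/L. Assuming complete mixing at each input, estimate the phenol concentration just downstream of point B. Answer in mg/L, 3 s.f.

13 µg/L = 0.013 mg/L.
67 L/s = 0.067 m³/s.
After input A: C = (13·0.013 + 0.067·15.1) / 13.07 = 0.09036 mg/L.
Over the 26 km reach to input B (t = 2.167e+04 s = 0.2508 d), decay gives C = 0.09036·exp(−0.81·0.2508) = 0.07375 mg/L.
3300 L/s = 3.3 m³/s.
10.8 µg/L = 0.0108 mg/L.
After input B: C = (13.07·0.07375 + 3.3·0.0108) / 16.37 = 0.06106 mg/L.

0.0611 mg/L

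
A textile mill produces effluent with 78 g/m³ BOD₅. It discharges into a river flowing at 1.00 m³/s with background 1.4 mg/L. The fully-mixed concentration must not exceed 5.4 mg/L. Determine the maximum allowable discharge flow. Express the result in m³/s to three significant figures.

Mass balance at complete mixing: C_std·(Q_w + Q_r) = Q_w·C_e + Q_r·C_b.
Rearranging, Q_w = Q_r·(C_std − C_b)/(C_e − C_std) = 1.00·(5.4 − 1.4) / (78 − 5.4) = 0.0551 m³/s.

0.0551 m³/s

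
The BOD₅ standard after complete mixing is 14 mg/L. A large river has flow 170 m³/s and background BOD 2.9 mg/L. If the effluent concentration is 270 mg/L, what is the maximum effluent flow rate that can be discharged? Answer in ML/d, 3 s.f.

637 ML/d

Mass balance at complete mixing: C_std·(Q_w + Q_r) = Q_w·C_e + Q_r·C_b.
Rearranging, Q_w = Q_r·(C_std − C_b)/(C_e − C_std) = 170·(14 − 2.9) / (270 − 14) = 7.371 m³/s.
= 636.9 ML/d.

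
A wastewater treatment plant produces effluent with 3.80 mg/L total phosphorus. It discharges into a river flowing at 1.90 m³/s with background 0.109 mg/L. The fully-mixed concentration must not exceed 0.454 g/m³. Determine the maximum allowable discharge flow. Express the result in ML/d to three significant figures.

Mass balance at complete mixing: C_std·(Q_w + Q_r) = Q_w·C_e + Q_r·C_b.
Rearranging, Q_w = Q_r·(C_std − C_b)/(C_e − C_std) = 1.90·(0.454 − 0.109) / (3.8 − 0.454) = 0.1959 m³/s.
= 16.93 ML/d.

16.9 ML/d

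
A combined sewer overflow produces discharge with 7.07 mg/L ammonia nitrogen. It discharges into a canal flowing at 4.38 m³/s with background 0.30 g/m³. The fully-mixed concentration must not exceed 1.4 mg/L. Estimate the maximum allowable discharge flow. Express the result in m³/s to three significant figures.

Mass balance at complete mixing: C_std·(Q_w + Q_r) = Q_w·C_e + Q_r·C_b.
Rearranging, Q_w = Q_r·(C_std − C_b)/(C_e − C_std) = 4.38·(1.4 − 0.3) / (7.07 − 1.4) = 0.8497 m³/s.

0.850 m³/s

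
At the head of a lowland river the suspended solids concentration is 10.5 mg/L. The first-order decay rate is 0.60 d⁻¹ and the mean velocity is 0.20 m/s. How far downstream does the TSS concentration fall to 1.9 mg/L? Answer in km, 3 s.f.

From C = C₀·e^(−kt), t = ln(C₀/C)/k = ln(10.5/1.9)/0.60 = 1.71/0.60 = 2.849 d.
Distance = v·t = 0.20 m/s × 2.462e+05 s = 4.923e+04 m = 49.23 km.

49.2 km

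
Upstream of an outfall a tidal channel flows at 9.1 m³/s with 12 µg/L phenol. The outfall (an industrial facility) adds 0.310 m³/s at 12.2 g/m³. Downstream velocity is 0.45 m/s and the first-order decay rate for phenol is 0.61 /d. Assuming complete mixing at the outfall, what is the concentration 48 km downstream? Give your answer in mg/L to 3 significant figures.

0.195 mg/L

12 µg/L = 0.012 mg/L.
After complete mixing, C₀ = (0.31·12.2 + 9.1·0.012) / 9.41 = 0.4135 mg/L.
Travel time t = 4.8e+04 m / 0.45 m/s = 1.067e+05 s = 1.235 d.
C = 0.4135·exp(−0.61·1.235) = 0.4135·0.4709 = 0.1947 mg/L.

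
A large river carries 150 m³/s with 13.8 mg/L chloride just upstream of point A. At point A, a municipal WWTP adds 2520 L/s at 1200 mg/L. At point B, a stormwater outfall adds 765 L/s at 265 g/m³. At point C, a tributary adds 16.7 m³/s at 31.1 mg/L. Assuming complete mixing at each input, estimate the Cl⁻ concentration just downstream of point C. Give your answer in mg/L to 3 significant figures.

34.2 mg/L

2520 L/s = 2.52 m³/s.
After input A: C = (150·13.8 + 2.52·1200) / 152.5 = 33.4 mg/L.
765 L/s = 0.765 m³/s.
After input B: C = (152.5·33.4 + 0.765·265) / 153.3 = 34.55 mg/L.
After input C: C = (153.3·34.55 + 16.7·31.1) / 170 = 34.22 mg/L.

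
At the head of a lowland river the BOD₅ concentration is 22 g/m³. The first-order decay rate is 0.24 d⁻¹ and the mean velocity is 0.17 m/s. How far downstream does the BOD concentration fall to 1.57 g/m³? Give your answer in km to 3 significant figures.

162 km

From C = C₀·e^(−kt), t = ln(C₀/C)/k = ln(22/1.57)/0.24 = 2.64/0.24 = 11 d.
Distance = v·t = 0.17 m/s × 9.504e+05 s = 1.616e+05 m = 161.6 km.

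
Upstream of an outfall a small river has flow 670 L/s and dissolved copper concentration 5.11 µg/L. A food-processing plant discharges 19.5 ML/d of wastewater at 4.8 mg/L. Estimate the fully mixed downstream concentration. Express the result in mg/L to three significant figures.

1.21 mg/L

19.5 ML/d = 0.2257 m³/s.
670 L/s = 0.67 m³/s.
5.11 µg/L = 0.00511 mg/L.
Conservation of mass across the mixing zone: C = (0.2257·4.8 + 0.67·0.00511) / (0.2257 + 0.67) = 1.087/0.8957 = 1.213 mg/L.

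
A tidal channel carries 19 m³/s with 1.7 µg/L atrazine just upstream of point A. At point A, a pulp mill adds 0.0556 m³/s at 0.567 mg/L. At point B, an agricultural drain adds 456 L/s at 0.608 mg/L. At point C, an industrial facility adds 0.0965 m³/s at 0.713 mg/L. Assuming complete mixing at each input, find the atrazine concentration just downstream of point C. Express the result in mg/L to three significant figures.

1.7 µg/L = 0.0017 mg/L.
After input A: C = (19·0.0017 + 0.0556·0.567) / 19.06 = 0.003349 mg/L.
456 L/s = 0.456 m³/s.
After input B: C = (19.06·0.003349 + 0.456·0.608) / 19.51 = 0.01748 mg/L.
After input C: C = (19.51·0.01748 + 0.0965·0.713) / 19.61 = 0.0209 mg/L.

0.0209 mg/L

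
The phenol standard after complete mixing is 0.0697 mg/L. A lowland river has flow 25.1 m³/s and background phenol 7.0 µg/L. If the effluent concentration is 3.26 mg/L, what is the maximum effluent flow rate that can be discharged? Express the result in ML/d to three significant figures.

7.0 µg/L = 0.007 mg/L.
Mass balance at complete mixing: C_std·(Q_w + Q_r) = Q_w·C_e + Q_r·C_b.
Rearranging, Q_w = Q_r·(C_std − C_b)/(C_e − C_std) = 25.1·(0.0697 − 0.007) / (3.26 − 0.0697) = 0.4933 m³/s.
= 42.62 ML/d.

42.6 ML/d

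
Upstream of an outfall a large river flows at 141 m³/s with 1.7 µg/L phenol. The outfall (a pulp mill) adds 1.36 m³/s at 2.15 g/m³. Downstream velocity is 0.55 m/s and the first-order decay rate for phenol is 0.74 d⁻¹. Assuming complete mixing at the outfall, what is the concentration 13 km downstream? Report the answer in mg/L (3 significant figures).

1.7 µg/L = 0.0017 mg/L.
After complete mixing, C₀ = (1.36·2.15 + 141·0.0017) / 142.4 = 0.02222 mg/L.
Travel time t = 1.3e+04 m / 0.55 m/s = 2.364e+04 s = 0.2736 d.
C = 0.02222·exp(−0.74·0.2736) = 0.02222·0.8167 = 0.01815 mg/L.

0.0182 mg/L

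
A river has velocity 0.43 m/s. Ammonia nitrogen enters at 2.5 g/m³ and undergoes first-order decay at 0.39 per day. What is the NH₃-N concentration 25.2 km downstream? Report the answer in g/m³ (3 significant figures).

1.92 g/m³

Travel time t = 25.2 km / 0.43 m/s = 2.52e+04/0.43 = 5.86e+04 s = 0.6783 d.
First-order decay: C = 2.5·exp(−0.39·0.6783) = 2.5·0.7676 = 1.919 g/m³.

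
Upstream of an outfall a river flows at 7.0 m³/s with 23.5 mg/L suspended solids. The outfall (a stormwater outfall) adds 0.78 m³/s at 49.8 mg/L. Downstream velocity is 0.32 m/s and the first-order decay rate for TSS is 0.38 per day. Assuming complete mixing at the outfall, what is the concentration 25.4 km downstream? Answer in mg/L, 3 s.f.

18.4 mg/L

After complete mixing, C₀ = (0.78·49.8 + 7·23.5) / 7.78 = 26.14 mg/L.
Travel time t = 2.54e+04 m / 0.32 m/s = 7.938e+04 s = 0.9187 d.
C = 26.14·exp(−0.38·0.9187) = 26.14·0.7053 = 18.43 mg/L.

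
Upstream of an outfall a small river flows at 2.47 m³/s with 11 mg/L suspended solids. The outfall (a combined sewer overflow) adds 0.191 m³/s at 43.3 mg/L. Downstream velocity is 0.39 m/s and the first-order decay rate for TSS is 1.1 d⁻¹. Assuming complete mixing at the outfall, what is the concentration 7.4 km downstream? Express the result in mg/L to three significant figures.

After complete mixing, C₀ = (0.191·43.3 + 2.47·11) / 2.661 = 13.32 mg/L.
Travel time t = 7400 m / 0.39 m/s = 1.897e+04 s = 0.2196 d.
C = 13.32·exp(−1.1·0.2196) = 13.32·0.7854 = 10.46 mg/L.

10.5 mg/L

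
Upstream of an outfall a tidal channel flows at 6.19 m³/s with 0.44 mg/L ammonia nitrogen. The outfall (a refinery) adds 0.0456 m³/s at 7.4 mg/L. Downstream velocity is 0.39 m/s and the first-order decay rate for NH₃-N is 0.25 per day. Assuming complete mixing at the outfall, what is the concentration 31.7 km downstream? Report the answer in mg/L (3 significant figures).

After complete mixing, C₀ = (0.0456·7.4 + 6.19·0.44) / 6.236 = 0.4909 mg/L.
Travel time t = 3.17e+04 m / 0.39 m/s = 8.128e+04 s = 0.9408 d.
C = 0.4909·exp(−0.25·0.9408) = 0.4909·0.7904 = 0.388 mg/L.

0.388 mg/L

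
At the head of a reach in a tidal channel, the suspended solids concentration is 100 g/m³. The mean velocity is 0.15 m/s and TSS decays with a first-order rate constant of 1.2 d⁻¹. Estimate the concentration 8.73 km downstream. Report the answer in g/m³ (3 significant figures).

Travel time t = 8.73 km / 0.15 m/s = 8730/0.15 = 5.82e+04 s = 0.6736 d.
First-order decay: C = 100·exp(−1.2·0.6736) = 100·0.4456 = 44.56 g/m³.

44.6 g/m³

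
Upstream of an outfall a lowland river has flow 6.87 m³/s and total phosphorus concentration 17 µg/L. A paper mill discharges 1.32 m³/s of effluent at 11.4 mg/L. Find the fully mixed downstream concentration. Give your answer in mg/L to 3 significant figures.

17 µg/L = 0.017 mg/L.
Conservation of mass across the mixing zone: C = (1.32·11.4 + 6.87·0.017) / (1.32 + 6.87) = 15.16/8.19 = 1.852 mg/L.

1.85 mg/L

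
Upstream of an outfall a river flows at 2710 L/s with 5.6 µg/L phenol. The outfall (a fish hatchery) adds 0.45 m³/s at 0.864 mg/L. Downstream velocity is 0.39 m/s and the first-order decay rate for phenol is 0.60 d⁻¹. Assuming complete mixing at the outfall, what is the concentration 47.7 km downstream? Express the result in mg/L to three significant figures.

0.0547 mg/L

2710 L/s = 2.71 m³/s.
5.6 µg/L = 0.0056 mg/L.
After complete mixing, C₀ = (0.45·0.864 + 2.71·0.0056) / 3.16 = 0.1278 mg/L.
Travel time t = 4.77e+04 m / 0.39 m/s = 1.223e+05 s = 1.416 d.
C = 0.1278·exp(−0.60·1.416) = 0.1278·0.4277 = 0.05468 mg/L.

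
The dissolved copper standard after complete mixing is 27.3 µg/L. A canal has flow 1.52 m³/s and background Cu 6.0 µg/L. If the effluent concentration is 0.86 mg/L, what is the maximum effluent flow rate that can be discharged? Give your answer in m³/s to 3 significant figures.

0.0389 m³/s

6.0 µg/L = 0.006 mg/L.
27.3 µg/L = 0.0273 mg/L.
Mass balance at complete mixing: C_std·(Q_w + Q_r) = Q_w·C_e + Q_r·C_b.
Rearranging, Q_w = Q_r·(C_std − C_b)/(C_e − C_std) = 1.52·(0.0273 − 0.006) / (0.86 − 0.0273) = 0.03888 m³/s.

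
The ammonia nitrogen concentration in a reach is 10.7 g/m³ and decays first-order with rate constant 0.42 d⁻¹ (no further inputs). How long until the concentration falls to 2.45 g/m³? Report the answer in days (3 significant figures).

3.51 d

t = ln(C₀/C)/k = ln(10.7/2.45)/0.42 = 1.474/0.42 = 3.51 d.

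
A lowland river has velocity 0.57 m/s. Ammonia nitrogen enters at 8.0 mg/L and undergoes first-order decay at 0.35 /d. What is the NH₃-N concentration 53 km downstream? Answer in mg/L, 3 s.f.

Travel time t = 53 km / 0.57 m/s = 5.3e+04/0.57 = 9.298e+04 s = 1.076 d.
First-order decay: C = 8.0·exp(−0.35·1.076) = 8.0·0.6861 = 5.489 mg/L.

5.49 mg/L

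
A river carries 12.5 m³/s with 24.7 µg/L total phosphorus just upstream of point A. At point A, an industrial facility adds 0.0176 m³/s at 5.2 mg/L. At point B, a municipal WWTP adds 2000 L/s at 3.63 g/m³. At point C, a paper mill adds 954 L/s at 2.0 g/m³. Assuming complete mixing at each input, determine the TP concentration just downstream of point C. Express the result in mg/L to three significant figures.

24.7 µg/L = 0.0247 mg/L.
After input A: C = (12.5·0.0247 + 0.0176·5.2) / 12.52 = 0.03198 mg/L.
2000 L/s = 2 m³/s.
After input B: C = (12.52·0.03198 + 2·3.63) / 14.52 = 0.5277 mg/L.
954 L/s = 0.954 m³/s.
After input C: C = (14.52·0.5277 + 0.954·2) / 15.47 = 0.6184 mg/L.

0.618 mg/L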